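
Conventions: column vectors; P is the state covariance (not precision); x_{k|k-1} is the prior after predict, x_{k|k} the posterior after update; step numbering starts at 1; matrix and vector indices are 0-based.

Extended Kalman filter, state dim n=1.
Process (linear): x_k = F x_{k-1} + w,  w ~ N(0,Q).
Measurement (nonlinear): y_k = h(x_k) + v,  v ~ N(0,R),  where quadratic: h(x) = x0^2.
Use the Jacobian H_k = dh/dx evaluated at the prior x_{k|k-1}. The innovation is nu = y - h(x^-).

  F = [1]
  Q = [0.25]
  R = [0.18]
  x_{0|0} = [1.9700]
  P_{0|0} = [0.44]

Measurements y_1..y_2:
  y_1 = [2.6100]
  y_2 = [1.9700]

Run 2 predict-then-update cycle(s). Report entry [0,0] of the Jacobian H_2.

step 1: x^-=[1.9700]  P^-=[0.6900]  H_jac=[3.9400]  S=[10.8913]  K=[0.2496]  nu=[-1.2709]  x^+=[1.6528]  P^+=[0.0114]
step 2: x^-=[1.6528]  P^-=[0.2614]  H_jac=[3.3055]  S=[3.0362]  K=[0.2846]  nu=[-0.7616]  x^+=[1.4360]  P^+=[0.0155]

H_jac[0,0] = 3.3055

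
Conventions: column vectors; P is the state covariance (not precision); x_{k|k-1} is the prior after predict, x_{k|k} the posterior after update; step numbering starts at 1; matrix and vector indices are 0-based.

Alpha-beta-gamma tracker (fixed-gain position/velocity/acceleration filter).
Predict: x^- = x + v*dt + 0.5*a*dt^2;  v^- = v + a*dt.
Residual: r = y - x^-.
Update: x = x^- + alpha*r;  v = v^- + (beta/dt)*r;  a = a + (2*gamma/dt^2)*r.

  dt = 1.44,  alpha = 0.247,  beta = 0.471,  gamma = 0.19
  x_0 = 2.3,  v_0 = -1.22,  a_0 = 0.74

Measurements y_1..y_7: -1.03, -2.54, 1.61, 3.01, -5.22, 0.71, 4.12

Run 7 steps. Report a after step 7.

step 1: x_pred=1.3104  r=-2.3404  x^+=0.7323  v^+=-0.9199  a^+=0.3111
step 2: x_pred=-0.2698  r=-2.2702  x^+=-0.8305  v^+=-1.2145  a^+=-0.1049
step 3: x_pred=-2.6882  r=4.2982  x^+=-1.6265  v^+=0.0403  a^+=0.6827
step 4: x_pred=-0.8607  r=3.8707  x^+=0.0954  v^+=2.2894  a^+=1.3921
step 5: x_pred=4.8355  r=-10.0555  x^+=2.3518  v^+=1.0050  a^+=-0.4507
step 6: x_pred=3.3318  r=-2.6218  x^+=2.6842  v^+=-0.5015  a^+=-0.9311
step 7: x_pred=0.9967  r=3.1233  x^+=1.7681  v^+=-0.8207  a^+=-0.3588

a_post = -0.3588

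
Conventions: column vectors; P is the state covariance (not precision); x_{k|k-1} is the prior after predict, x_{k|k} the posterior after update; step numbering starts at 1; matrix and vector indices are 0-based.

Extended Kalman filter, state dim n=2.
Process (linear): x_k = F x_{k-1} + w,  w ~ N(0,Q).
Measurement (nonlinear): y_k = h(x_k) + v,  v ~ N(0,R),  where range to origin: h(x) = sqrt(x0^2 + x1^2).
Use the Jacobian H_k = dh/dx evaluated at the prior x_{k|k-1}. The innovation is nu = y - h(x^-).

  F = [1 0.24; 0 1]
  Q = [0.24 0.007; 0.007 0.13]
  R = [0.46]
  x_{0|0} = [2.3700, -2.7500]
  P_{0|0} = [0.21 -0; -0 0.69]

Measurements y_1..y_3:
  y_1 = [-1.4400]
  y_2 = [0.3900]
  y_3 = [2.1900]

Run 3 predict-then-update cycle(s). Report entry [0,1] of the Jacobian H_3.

step 1: x^-=[1.7100, -2.7500]  P^-=[0.4897 0.1726; 0.1726 0.8200]  H_jac=[0.5281 -0.8492]  S=[1.0331]  K=[0.1084; -0.5858]  nu=[-4.6783]  x^+=[1.2027, -0.0094]  P^+=[0.4776 0.2382; 0.2382 0.4655]
step 2: x^-=[1.2004, -0.0094]  P^-=[0.8588 0.3569; 0.3569 0.5955]  H_jac=[1.0000 -0.0078]  S=[1.3132]  K=[0.6518; 0.2683]  nu=[-0.8104]  x^+=[0.6721, -0.2268]  P^+=[0.3008 0.1273; 0.1273 0.5010]
step 3: x^-=[0.6177, -0.2268]  P^-=[0.6308 0.2546; 0.2546 0.6310]  H_jac=[0.9387 -0.3447]  S=[0.9261]  K=[0.5447; 0.0232]  nu=[1.5320]  x^+=[1.4521, -0.1913]  P^+=[0.3561 0.2429; 0.2429 0.6305]

H_jac[0,1] = -0.3447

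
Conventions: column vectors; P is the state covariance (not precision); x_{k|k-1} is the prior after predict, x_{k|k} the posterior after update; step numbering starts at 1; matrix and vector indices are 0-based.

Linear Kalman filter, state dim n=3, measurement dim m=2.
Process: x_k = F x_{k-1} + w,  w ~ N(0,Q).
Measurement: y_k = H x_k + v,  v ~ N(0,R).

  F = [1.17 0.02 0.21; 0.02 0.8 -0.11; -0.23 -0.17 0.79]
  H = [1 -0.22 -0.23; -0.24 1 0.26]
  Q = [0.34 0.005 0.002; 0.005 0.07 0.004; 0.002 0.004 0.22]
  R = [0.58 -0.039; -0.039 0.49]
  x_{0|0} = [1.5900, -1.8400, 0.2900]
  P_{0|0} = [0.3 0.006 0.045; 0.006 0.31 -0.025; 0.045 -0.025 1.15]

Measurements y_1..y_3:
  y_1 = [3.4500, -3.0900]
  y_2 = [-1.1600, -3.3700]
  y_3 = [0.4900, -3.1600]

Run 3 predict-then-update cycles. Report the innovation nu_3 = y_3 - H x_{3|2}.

innov = [-0.1288, -1.6451]

step 1: x^-=[1.8844, -1.4721, 0.1762]  P^-=[0.8237 -0.0137 0.1497; -0.0137 0.2868 -0.1550; 0.1497 -0.1550 0.9534]  S=[1.3895 -0.2795; -0.2795 0.7960]  K=[0.5666 -0.0177; 0.0361 0.3265; -0.0120 0.0673]  nu=[1.2823, -1.2115]  x^+=[2.6324, -1.8214, 0.0793]  P^+=[0.3717 0.0140 0.1708; 0.0140 0.2067 -0.1723; 0.1708 -0.1723 0.9491]
step 2: x^-=[3.0601, -1.4132, -0.2332]  P^-=[0.9739 -0.0416 0.2089; -0.0416 0.2440 -0.2160; 0.2089 -0.2160 0.8233]  S=[1.5096 -0.2916; -0.2916 0.7273]  K=[0.6077 -0.0603; 0.0242 0.2817; 0.0332 -0.0584]  nu=[-4.5847, -1.1617]  x^+=[0.3439, -1.8513, -0.3174]  P^+=[0.3924 -0.0020 0.1650; -0.0020 0.1894 -0.2030; 0.1650 -0.2030 0.8180]
step 3: x^-=[0.2987, -1.4393, -0.0152]  P^-=[0.9925 -0.0577 0.1805; -0.0577 0.2362 -0.2196; 0.1805 -0.2196 0.7512]  S=[1.5439 -0.3149; -0.3149 0.7251]  K=[0.6080 -0.0793; 0.0175 0.2737; 0.0189 -0.0850]  nu=[-0.1288, -1.6451]  x^+=[0.3509, -1.8918, 0.1222]  P^+=[0.3868 -0.0064 0.1411; -0.0064 0.1844 -0.2021; 0.1411 -0.2021 0.7444]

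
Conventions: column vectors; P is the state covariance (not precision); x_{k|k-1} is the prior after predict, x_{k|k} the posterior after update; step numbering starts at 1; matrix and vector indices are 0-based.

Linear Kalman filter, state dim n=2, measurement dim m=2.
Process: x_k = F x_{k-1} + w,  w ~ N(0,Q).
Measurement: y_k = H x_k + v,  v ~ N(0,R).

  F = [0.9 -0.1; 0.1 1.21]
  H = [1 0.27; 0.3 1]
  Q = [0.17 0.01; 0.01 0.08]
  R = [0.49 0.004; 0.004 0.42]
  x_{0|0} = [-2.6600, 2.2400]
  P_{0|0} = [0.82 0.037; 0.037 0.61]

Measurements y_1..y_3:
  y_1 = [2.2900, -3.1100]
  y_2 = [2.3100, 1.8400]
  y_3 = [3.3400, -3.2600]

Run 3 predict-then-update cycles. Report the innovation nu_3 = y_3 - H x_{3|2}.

innov = [2.1847, -3.9833]

step 1: x^-=[-2.6180, 2.4444]  P^-=[0.8336 0.0499; 0.0499 0.9903]  S=[1.4228 0.5754; 0.5754 1.5152]  K=[0.6088 -0.0332; -0.0535 0.6837]  nu=[4.2480, -4.7690]  x^+=[0.1267, -1.0437]  P^+=[0.3279 -0.1099; -0.1099 0.3199]
step 2: x^-=[0.2184, -1.2503]  P^-=[0.4585 -0.1178; -0.1178 0.5251]  S=[0.9232 0.1560; 0.1560 0.9157]  K=[0.4722 -0.0588; -0.0663 0.5461]  nu=[2.4292, 3.0247]  x^+=[1.1874, 0.2406]  P^+=[0.2582 -0.1003; -0.1003 0.2592]
step 3: x^-=[1.0446, 0.4099]  P^-=[0.3998 -0.1063; -0.1063 0.4378]  S=[0.8643 0.1272; 0.1272 0.8300]  K=[0.4368 -0.0505; -0.0596 0.4982]  nu=[2.1847, -3.9833]  x^+=[2.2002, -1.7047]  P^+=[0.2384 -0.0910; -0.0910 0.2363]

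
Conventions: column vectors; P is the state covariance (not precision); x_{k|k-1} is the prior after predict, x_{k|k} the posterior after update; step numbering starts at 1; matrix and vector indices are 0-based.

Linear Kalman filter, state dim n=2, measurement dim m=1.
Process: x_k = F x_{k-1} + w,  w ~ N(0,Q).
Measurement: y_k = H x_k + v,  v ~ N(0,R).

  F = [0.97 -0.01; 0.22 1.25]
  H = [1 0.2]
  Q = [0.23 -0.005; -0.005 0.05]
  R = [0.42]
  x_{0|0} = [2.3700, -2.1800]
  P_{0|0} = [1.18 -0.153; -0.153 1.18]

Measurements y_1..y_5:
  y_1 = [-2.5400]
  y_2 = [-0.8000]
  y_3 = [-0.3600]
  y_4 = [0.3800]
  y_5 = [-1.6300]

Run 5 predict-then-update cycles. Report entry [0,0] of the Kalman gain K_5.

K[0,0] = 0.4155

step 1: x^-=[2.3207, -2.2036]  P^-=[1.3433 0.0469; 0.0469 1.8667]  S=[1.8568]  K=[0.7285; 0.2263]  nu=[-4.4200]  x^+=[-0.8994, -3.2039]  P^+=[0.3578 -0.2593; -0.2593 1.7716]
step 2: x^-=[-0.8404, -4.2028]  P^-=[0.5719 -0.2646; -0.2646 2.6929]  S=[0.9938]  K=[0.5222; 0.2757]  nu=[0.8810]  x^+=[-0.3803, -3.9599]  P^+=[0.3009 -0.4077; -0.4077 2.6173]
step 3: x^-=[-0.3293, -5.0336]  P^-=[0.5213 -0.4669; -0.4669 3.9299]  S=[0.9117]  K=[0.4693; 0.3500]  nu=[0.9760]  x^+=[0.1287, -4.6920]  P^+=[0.3204 -0.6167; -0.6167 3.8182]
step 4: x^-=[0.1718, -5.8366]  P^-=[0.5439 -0.7307; -0.7307 5.6923]  S=[0.8993]  K=[0.4423; 0.4535]  nu=[1.3755]  x^+=[0.7801, -5.2129]  P^+=[0.3680 -0.9110; -0.9110 5.5074]
step 5: x^-=[0.8089, -6.3445]  P^-=[0.5944 -1.0979; -1.0979 8.1721]  S=[0.9021]  K=[0.4155; 0.5947]  nu=[-1.1700]  x^+=[0.3227, -7.0402]  P^+=[0.4387 -1.3208; -1.3208 7.8531]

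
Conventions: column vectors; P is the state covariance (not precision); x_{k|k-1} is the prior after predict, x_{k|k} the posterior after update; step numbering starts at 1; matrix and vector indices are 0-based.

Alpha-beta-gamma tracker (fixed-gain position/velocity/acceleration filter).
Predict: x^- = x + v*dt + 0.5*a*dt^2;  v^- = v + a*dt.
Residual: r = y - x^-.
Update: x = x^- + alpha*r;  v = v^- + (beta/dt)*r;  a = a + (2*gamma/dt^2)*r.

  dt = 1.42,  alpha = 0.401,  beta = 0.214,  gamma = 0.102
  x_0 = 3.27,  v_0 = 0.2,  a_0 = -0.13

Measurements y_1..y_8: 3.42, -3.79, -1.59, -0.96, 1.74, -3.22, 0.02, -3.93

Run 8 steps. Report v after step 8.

step 1: x_pred=3.4229  r=-0.0029  x^+=3.4218  v^+=0.0150  a^+=-0.1303
step 2: x_pred=3.3116  r=-7.1016  x^+=0.4639  v^+=-1.2403  a^+=-0.8488
step 3: x_pred=-2.1531  r=0.5631  x^+=-1.9273  v^+=-2.3607  a^+=-0.7918
step 4: x_pred=-6.0778  r=5.1178  x^+=-4.0256  v^+=-2.7138  a^+=-0.2740
step 5: x_pred=-8.1554  r=9.8954  x^+=-4.1874  v^+=-1.6116  a^+=0.7271
step 6: x_pred=-5.7428  r=2.5228  x^+=-4.7312  v^+=-0.1990  a^+=0.9823
step 7: x_pred=-4.0233  r=4.0433  x^+=-2.4020  v^+=1.8053  a^+=1.3914
step 8: x_pred=1.5643  r=-5.4943  x^+=-0.6389  v^+=2.9530  a^+=0.8355

v_post = 2.9530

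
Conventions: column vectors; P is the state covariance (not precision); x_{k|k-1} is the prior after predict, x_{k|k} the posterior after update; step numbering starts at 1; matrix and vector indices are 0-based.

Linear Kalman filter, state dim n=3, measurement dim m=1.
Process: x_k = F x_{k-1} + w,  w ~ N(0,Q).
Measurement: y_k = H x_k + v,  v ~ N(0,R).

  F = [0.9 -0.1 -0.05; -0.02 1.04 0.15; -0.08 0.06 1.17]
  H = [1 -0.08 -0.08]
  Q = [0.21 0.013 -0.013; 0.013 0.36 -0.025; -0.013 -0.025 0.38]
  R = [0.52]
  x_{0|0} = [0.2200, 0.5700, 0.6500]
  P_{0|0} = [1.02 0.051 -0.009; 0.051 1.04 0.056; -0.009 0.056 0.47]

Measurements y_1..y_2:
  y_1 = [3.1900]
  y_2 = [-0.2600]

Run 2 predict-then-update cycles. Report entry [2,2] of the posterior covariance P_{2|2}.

P_post[2,2] = 1.7154

step 1: x^-=[0.1085, 0.6859, 0.7771]  P^-=[1.0400 -0.0742 -0.1332; -0.0742 1.5113 0.1887; -0.1332 0.1887 1.0427]  S=[1.6119]  K=[0.6555; -0.1304; -0.1438]  nu=[3.1985]  x^+=[2.2050, 0.2688, 0.3172]  P^+=[0.3474 0.0636 0.0187; 0.0636 1.4838 0.1585; 0.0187 0.1585 1.0094]
step 2: x^-=[1.9418, 0.2831, 0.2109]  P^-=[0.4972 -0.1036 -0.1013; -0.1036 2.0345 0.4335; -0.1013 0.4335 1.7875]  S=[1.0800]  K=[0.4756; -0.2787; -0.2583]  nu=[-2.1623]  x^+=[0.9135, 0.8857, 0.7694]  P^+=[0.2530 0.0396 0.0314; 0.0396 1.9506 0.3557; 0.0314 0.3557 1.7154]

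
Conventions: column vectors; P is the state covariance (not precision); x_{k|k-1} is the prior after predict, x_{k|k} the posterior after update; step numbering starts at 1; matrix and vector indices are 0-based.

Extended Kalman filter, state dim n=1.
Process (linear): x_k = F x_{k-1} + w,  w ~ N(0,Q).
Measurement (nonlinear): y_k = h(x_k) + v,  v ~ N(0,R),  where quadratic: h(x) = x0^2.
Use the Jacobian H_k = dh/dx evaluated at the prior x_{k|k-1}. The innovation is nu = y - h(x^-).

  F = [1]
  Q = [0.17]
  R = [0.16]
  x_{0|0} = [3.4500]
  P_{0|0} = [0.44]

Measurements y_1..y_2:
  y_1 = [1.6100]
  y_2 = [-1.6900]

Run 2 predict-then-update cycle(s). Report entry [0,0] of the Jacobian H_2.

H_jac[0,0] = 3.9330

step 1: x^-=[3.4500]  P^-=[0.6100]  H_jac=[6.9000]  S=[29.2021]  K=[0.1441]  nu=[-10.2925]  x^+=[1.9665]  P^+=[0.0033]
step 2: x^-=[1.9665]  P^-=[0.1733]  H_jac=[3.9330]  S=[2.8414]  K=[0.2399]  nu=[-5.5571]  x^+=[0.6331]  P^+=[0.0098]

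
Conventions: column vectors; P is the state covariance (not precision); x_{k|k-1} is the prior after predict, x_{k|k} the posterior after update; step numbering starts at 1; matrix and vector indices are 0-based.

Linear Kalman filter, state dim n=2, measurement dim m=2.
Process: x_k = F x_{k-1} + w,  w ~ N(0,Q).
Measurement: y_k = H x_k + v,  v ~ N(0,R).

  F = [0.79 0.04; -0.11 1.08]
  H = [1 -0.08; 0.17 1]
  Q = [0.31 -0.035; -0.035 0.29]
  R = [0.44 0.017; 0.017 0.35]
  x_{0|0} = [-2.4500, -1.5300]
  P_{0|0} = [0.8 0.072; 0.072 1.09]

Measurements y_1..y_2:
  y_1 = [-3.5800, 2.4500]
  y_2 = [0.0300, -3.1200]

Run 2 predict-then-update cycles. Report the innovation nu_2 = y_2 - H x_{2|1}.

innov = [2.3892, -5.4295]

step 1: x^-=[-1.9967, -1.3829]  P^-=[0.8156 0.0037; 0.0037 1.5539]  S=[1.2649 0.0350; 0.0350 1.9288]  K=[0.6428 0.0621; -0.1177 0.8081]  nu=[-1.6939, 4.1723]  x^+=[-2.8263, 2.1883]  P^+=[0.2827 -0.0154; -0.0154 0.2835]
step 2: x^-=[-2.1452, 2.6742]  P^-=[0.4859 -0.0604; -0.0604 0.6277]  S=[0.9396 -0.0102; -0.0102 0.9712]  K=[0.5226 0.0284; -0.1108 0.6346]  nu=[2.3892, -5.4295]  x^+=[-1.0507, -1.0360]  P^+=[0.2288 -0.0201; -0.0201 0.2236]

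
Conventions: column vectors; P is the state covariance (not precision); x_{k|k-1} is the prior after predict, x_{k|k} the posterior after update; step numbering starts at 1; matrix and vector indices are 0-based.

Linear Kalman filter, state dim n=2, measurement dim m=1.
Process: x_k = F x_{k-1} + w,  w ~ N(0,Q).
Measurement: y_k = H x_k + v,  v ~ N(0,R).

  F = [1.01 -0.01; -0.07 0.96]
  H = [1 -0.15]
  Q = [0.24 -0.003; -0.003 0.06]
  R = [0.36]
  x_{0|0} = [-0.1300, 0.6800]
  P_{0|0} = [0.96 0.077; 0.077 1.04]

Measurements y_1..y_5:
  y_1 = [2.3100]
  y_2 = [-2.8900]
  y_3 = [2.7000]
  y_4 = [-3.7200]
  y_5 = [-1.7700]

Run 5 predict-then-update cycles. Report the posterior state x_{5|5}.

x_post = [-1.5992, 0.7036]

step 1: x^-=[-0.1381, 0.6619]  P^-=[1.2178 -0.0061; -0.0061 1.0128]  S=[1.6025]  K=[0.7606; -0.0986]  nu=[2.5474]  x^+=[1.7993, 0.4106]  P^+=[0.2909 0.1141; 0.1141 0.9972]
step 2: x^-=[1.8132, 0.2683]  P^-=[0.5346 0.0775; 0.0775 0.9651]  S=[0.8930]  K=[0.5856; -0.0753]  nu=[-4.6630]  x^+=[-0.9173, 0.6193]  P^+=[0.2283 0.1169; 0.1169 0.9601]
step 3: x^-=[-0.9327, 0.6587]  P^-=[0.4707 0.0851; 0.0851 0.9302]  S=[0.8261]  K=[0.5543; -0.0659]  nu=[3.7315]  x^+=[1.1357, 0.4127]  P^+=[0.2168 0.1153; 0.1153 0.9266]
step 4: x^-=[1.1430, 0.3167]  P^-=[0.4590 0.0846; 0.0846 0.8995]  S=[0.8138]  K=[0.5484; -0.0618]  nu=[-4.8155]  x^+=[-1.4977, 0.6145]  P^+=[0.2142 0.1122; 0.1122 0.8964]
step 5: x^-=[-1.5188, 0.6947]  P^-=[0.4564 0.0821; 0.0821 0.8721]  S=[0.8114]  K=[0.5473; -0.0600]  nu=[-0.1470]  x^+=[-1.5992, 0.7036]  P^+=[0.2133 0.1088; 0.1088 0.8692]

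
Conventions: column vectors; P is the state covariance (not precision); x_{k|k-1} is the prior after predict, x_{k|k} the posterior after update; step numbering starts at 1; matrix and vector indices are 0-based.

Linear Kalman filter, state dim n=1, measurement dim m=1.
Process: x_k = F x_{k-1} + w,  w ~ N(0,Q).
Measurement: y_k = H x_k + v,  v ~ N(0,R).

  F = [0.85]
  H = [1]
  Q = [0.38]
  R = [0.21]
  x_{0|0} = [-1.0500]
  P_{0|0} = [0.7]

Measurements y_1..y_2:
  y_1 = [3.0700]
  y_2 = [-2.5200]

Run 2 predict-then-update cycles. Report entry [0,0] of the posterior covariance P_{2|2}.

P_post[0,0] = 0.1481

step 1: x^-=[-0.8925]  P^-=[0.8857]  S=[1.0958]  K=[0.8084]  nu=[3.9625]  x^+=[2.3106]  P^+=[0.1698]
step 2: x^-=[1.9640]  P^-=[0.5026]  S=[0.7126]  K=[0.7053]  nu=[-4.4840]  x^+=[-1.1987]  P^+=[0.1481]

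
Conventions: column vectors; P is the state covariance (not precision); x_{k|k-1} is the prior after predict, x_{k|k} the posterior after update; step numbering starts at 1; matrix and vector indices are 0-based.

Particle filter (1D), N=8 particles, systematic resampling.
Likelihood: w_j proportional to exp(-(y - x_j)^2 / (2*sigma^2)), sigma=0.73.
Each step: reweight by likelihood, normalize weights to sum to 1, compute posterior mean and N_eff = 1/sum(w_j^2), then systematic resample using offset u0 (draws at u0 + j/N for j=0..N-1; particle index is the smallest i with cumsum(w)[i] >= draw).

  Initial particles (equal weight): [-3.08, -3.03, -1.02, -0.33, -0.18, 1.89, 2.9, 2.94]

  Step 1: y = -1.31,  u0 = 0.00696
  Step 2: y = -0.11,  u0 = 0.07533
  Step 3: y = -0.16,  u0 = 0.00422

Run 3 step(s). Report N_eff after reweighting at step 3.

step 1: w=[0.0303, 0.0357, 0.5289, 0.2324, 0.1727, 0.0000, 0.0000, 0.0000]  mean=-0.8485  Neff=2.7340  idx=[0, 2, 2, 2, 2, 3, 3, 4]
step 2: w=[0.0001, 0.0969, 0.0969, 0.0969, 0.0969, 0.2013, 0.2013, 0.2097]  mean=-0.5661  Neff=6.1496  idx=[1, 3, 4, 5, 5, 6, 7, 7]
step 3: w=[0.0778, 0.0778, 0.0778, 0.1516, 0.1516, 0.1516, 0.1558, 0.1558]  mean=-0.4444  Neff=7.3696  idx=[0, 1, 3, 3, 4, 5, 6, 7]

N_eff = 7.3696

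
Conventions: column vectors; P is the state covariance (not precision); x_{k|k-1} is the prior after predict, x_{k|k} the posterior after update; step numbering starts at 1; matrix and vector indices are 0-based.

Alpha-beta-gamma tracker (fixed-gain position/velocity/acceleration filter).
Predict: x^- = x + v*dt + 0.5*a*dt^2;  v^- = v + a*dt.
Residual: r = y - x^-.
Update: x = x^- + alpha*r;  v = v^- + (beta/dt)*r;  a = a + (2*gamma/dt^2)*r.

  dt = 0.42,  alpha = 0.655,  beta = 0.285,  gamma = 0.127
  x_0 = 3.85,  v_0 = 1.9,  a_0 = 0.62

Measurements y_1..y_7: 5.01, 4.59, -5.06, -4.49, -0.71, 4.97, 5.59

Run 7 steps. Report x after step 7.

step 1: x_pred=4.7027  r=0.3073  x^+=4.9040  v^+=2.3689  a^+=1.0625
step 2: x_pred=5.9926  r=-1.4026  x^+=5.0739  v^+=1.8634  a^+=-0.9572
step 3: x_pred=5.7721  r=-10.8321  x^+=-1.3229  v^+=-5.8890  a^+=-16.5544
step 4: x_pred=-5.2564  r=0.7664  x^+=-4.7544  v^+=-12.3218  a^+=-15.4509
step 5: x_pred=-11.2923  r=10.5823  x^+=-4.3609  v^+=-11.6303  a^+=-0.2133
step 6: x_pred=-9.2644  r=14.2344  x^+=0.0591  v^+=-2.0608  a^+=20.2830
step 7: x_pred=0.9825  r=4.6075  x^+=4.0004  v^+=9.5845  a^+=26.9173

x_post = 4.0004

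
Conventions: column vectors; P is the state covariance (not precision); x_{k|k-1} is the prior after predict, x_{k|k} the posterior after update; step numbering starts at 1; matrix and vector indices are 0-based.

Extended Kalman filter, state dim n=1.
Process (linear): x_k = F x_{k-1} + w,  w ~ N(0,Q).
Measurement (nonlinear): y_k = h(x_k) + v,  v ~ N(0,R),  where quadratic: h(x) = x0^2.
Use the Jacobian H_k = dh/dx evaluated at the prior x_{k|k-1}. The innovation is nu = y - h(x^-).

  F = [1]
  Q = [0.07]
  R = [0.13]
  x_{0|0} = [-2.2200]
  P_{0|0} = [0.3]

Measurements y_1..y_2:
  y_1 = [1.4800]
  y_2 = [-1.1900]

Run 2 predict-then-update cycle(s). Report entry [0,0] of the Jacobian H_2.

H_jac[0,0] = -2.9139

step 1: x^-=[-2.2200]  P^-=[0.3700]  H_jac=[-4.4400]  S=[7.4240]  K=[-0.2213]  nu=[-3.4484]  x^+=[-1.4569]  P^+=[0.0065]
step 2: x^-=[-1.4569]  P^-=[0.0765]  H_jac=[-2.9139]  S=[0.7794]  K=[-0.2859]  nu=[-3.3127]  x^+=[-0.5097]  P^+=[0.0128]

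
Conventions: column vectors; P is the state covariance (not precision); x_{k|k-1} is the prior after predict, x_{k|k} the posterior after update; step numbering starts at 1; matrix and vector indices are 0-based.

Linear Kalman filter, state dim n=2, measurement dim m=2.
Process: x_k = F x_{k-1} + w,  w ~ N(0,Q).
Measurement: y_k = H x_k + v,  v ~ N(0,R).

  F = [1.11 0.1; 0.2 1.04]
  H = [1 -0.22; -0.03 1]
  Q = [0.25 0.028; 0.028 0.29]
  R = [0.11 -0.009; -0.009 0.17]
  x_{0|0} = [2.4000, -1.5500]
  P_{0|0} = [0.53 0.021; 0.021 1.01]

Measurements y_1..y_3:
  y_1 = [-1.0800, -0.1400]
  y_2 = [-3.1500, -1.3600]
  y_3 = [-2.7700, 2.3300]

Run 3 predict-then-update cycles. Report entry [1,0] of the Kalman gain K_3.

step 1: x^-=[2.5090, -1.1320]  P^-=[0.9178 0.2754; 0.2754 1.4124]  S=[0.9750 -0.0701; -0.0701 1.5667]  K=[0.8934 0.1982; 0.0282 0.8975]  nu=[-3.8380, 1.0673]  x^+=[-0.7086, -0.2825]  P^+=[0.1028 0.0287; 0.0287 0.1532]
step 2: x^-=[-0.8148, -0.4355]  P^-=[0.3846 0.1005; 0.1005 0.4717]  S=[0.4732 -0.0232; -0.0232 0.6361]  K=[0.7742 0.1681; 0.0292 0.7380]  nu=[-2.4310, -0.9489]  x^+=[-2.8564, -1.2067]  P^+=[0.0890 0.0243; 0.0243 0.1259]
step 3: x^-=[-3.2913, -1.8263]  P^-=[0.3663 0.0894; 0.0894 0.4399]  S=[0.4583 -0.0268; -0.0268 0.6048]  K=[0.7660 0.1635; 0.0262 0.7240]  nu=[0.1195, 4.0576]  x^+=[-2.5362, 1.1144]  P^+=[0.0880 0.0235; 0.0235 0.1235]

K[1,0] = 0.0262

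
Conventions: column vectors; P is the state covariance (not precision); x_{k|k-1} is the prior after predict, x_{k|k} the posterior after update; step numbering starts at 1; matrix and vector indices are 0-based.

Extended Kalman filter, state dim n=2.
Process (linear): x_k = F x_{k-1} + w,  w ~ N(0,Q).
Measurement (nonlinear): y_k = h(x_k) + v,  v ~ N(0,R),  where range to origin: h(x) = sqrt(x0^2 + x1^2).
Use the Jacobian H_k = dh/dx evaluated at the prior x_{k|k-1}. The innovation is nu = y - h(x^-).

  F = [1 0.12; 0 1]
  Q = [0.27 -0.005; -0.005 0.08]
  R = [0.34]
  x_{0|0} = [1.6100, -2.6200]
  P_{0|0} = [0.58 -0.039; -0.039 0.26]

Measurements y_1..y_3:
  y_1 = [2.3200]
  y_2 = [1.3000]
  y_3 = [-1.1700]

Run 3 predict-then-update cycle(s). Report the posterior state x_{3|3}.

step 1: x^-=[1.2956, -2.6200]  P^-=[0.8444 -0.0128; -0.0128 0.3400]  H_jac=[0.4433 -0.8964]  S=[0.7893]  K=[0.4888; -0.3933]  nu=[-0.6028]  x^+=[1.0010, -2.3829]  P^+=[0.6558 0.1389; 0.1389 0.2179]
step 2: x^-=[0.7150, -2.3829]  P^-=[0.9623 0.1601; 0.1601 0.2979]  H_jac=[0.2874 -0.9578]  S=[0.6046]  K=[0.2038; -0.3958]  nu=[-1.1878]  x^+=[0.4729, -1.9127]  P^+=[0.9372 0.2089; 0.2089 0.2032]
step 3: x^-=[0.2434, -1.9127]  P^-=[1.2603 0.2282; 0.2282 0.2832]  H_jac=[0.1262 -0.9920]  S=[0.5816]  K=[-0.1158; -0.4335]  nu=[-3.0982]  x^+=[0.6022, -0.5698]  P^+=[1.2525 0.1990; 0.1990 0.1739]

x_post = [0.6022, -0.5698]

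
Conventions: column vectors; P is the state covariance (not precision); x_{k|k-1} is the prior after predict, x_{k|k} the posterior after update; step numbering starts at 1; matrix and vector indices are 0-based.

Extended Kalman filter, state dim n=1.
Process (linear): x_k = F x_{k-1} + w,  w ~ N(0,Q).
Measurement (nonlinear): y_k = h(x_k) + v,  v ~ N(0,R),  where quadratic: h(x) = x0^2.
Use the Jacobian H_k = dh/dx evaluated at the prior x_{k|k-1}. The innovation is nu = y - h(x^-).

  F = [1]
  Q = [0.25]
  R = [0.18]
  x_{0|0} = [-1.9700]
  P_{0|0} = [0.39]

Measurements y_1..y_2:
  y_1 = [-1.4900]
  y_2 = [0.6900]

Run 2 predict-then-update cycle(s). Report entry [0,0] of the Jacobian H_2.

H_jac[0,0] = -1.2622

step 1: x^-=[-1.9700]  P^-=[0.6400]  H_jac=[-3.9400]  S=[10.1151]  K=[-0.2493]  nu=[-5.3709]  x^+=[-0.6311]  P^+=[0.0114]
step 2: x^-=[-0.6311]  P^-=[0.2614]  H_jac=[-1.2622]  S=[0.5964]  K=[-0.5532]  nu=[0.2917]  x^+=[-0.7925]  P^+=[0.0789]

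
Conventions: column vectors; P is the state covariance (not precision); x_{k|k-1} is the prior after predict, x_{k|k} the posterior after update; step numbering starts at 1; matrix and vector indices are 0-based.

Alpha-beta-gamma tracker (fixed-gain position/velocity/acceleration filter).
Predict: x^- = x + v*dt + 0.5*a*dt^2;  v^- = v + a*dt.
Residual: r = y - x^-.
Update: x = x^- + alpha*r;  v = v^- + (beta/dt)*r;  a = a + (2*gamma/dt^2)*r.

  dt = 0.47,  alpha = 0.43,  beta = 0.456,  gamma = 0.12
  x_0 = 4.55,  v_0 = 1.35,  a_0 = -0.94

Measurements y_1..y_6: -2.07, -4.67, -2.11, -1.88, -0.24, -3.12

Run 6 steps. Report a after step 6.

step 1: x_pred=5.0807  r=-7.1507  x^+=2.0059  v^+=-6.0295  a^+=-8.7090
step 2: x_pred=-1.7899  r=-2.8801  x^+=-3.0283  v^+=-12.9170  a^+=-11.8381
step 3: x_pred=-10.4068  r=8.2968  x^+=-6.8392  v^+=-10.4312  a^+=-2.8239
step 4: x_pred=-12.0538  r=10.1738  x^+=-7.6791  v^+=-1.8877  a^+=8.2296
step 5: x_pred=-7.6573  r=7.4173  x^+=-4.4679  v^+=9.1766  a^+=16.2882
step 6: x_pred=1.6441  r=-4.7641  x^+=-0.4044  v^+=12.2098  a^+=11.1122

a_post = 11.1122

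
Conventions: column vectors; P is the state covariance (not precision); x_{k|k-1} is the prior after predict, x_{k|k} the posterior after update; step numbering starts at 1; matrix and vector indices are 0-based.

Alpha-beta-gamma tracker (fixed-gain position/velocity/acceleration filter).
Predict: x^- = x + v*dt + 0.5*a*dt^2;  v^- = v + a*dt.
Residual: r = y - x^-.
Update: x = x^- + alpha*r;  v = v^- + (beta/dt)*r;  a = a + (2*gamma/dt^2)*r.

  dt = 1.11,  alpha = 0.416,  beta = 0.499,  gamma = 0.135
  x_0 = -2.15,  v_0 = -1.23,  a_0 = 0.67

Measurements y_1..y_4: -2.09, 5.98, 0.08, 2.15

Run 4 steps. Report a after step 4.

step 1: x_pred=-3.1025  r=1.0125  x^+=-2.6813  v^+=-0.0311  a^+=0.8919
step 2: x_pred=-2.1664  r=8.1464  x^+=1.2225  v^+=4.6211  a^+=2.6771
step 3: x_pred=8.0011  r=-7.9211  x^+=4.7059  v^+=4.0317  a^+=0.9413
step 4: x_pred=9.7610  r=-7.6110  x^+=6.5948  v^+=1.6550  a^+=-0.7266

a_post = -0.7266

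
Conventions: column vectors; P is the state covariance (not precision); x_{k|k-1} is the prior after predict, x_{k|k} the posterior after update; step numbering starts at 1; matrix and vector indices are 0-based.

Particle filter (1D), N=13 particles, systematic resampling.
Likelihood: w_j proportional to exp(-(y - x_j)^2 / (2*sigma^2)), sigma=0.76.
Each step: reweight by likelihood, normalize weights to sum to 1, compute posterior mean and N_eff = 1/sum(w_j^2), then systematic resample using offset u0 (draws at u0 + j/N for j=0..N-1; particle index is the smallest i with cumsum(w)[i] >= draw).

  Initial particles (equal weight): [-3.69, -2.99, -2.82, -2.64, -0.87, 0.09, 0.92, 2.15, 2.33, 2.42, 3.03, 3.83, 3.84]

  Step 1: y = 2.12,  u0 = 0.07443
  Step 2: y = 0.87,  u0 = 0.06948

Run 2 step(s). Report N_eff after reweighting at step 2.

N_eff = 5.2599

step 1: w=[0.0000, 0.0000, 0.0000, 0.0000, 0.0001, 0.0073, 0.0747, 0.2597, 0.2501, 0.2404, 0.1269, 0.0207, 0.0201]  mean=2.3329  Neff=4.7539  idx=[6, 7, 7, 7, 8, 8, 8, 9, 9, 9, 10, 10, 12]
step 2: w=[0.3825, 0.0928, 0.0928, 0.0928, 0.0606, 0.0606, 0.0606, 0.0479, 0.0479, 0.0479, 0.0068, 0.0068, 0.0002]  mean=1.7632  Neff=5.2599  idx=[0, 0, 0, 0, 0, 1, 2, 3, 4, 5, 6, 8, 10]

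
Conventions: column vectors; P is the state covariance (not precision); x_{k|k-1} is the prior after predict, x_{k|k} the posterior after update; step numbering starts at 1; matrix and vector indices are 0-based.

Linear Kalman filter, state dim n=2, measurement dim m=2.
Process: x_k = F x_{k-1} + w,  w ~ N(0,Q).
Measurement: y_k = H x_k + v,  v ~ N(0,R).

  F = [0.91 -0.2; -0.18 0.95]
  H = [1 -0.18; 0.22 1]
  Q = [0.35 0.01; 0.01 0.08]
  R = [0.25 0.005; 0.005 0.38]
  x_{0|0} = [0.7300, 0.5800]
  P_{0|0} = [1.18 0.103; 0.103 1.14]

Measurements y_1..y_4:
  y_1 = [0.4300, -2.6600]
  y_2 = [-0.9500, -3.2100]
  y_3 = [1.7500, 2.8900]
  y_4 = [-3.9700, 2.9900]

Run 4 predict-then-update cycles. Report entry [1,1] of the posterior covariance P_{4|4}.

step 1: x^-=[0.5483, 0.4196]  P^-=[1.3353 -0.3071; -0.3071 1.1119]  S=[1.7319 -0.1963; -0.1963 1.4213]  K=[0.8146 0.1031; -0.2129 0.7053]  nu=[-0.0428, -3.2002]  x^+=[0.1834, -1.8284]  P^+=[0.2039 -0.0016; -0.0016 0.2673]
step 2: x^-=[0.5326, -1.7700]  P^-=[0.5301 -0.0756; -0.0756 0.3284]  S=[0.8180 -0.0101; -0.0101 0.7008]  K=[0.6656 0.0681; -0.1592 0.4426]  nu=[-1.8012, -1.5572]  x^+=[-0.7723, -2.1723]  P^+=[0.1654 -0.0072; -0.0072 0.1690]
step 3: x^-=[-0.2683, -1.9247]  P^-=[0.4964 -0.0557; -0.0557 0.2403]  S=[0.7742 0.0175; 0.0175 0.6198]  K=[0.6526 0.0680; -0.1362 0.3718]  nu=[1.6718, 4.8737]  x^+=[1.1539, -0.3404]  P^+=[0.1623 -0.0066; -0.0066 0.1420]
step 4: x^-=[1.1181, -0.5311]  P^-=[0.4925 -0.0495; -0.0495 0.2157]  S=[0.7673 0.0269; 0.0269 0.5978]  K=[0.6510 0.0690; -0.1274 0.3484]  nu=[-5.1837, 3.2751]  x^+=[-2.0305, 1.2703]  P^+=[0.1620 -0.0061; -0.0061 0.1331]

P_post[1,1] = 0.1331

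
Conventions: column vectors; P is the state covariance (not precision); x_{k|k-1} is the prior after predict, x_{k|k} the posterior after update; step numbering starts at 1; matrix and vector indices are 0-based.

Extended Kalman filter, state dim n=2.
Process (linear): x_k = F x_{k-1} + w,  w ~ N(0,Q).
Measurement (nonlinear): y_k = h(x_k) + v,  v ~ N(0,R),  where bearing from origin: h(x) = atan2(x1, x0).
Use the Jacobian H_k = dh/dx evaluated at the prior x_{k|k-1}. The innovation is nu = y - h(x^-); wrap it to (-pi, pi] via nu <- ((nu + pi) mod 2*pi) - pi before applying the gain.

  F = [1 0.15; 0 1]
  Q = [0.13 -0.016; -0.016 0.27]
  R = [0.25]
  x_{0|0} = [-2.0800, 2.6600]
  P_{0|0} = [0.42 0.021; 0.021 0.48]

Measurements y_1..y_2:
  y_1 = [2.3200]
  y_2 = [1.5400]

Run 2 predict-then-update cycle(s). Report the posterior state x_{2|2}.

x_post = [-1.0777, 2.8534]

step 1: x^-=[-1.6810, 2.6600]  P^-=[0.5671 0.0770; 0.0770 0.7500]  H_jac=[-0.2686 -0.1698]  S=[0.3196]  K=[-0.5176; -0.4632]  nu=[0.1856]  x^+=[-1.7771, 2.5740]  P^+=[0.4815 0.0004; 0.0004 0.6814]
step 2: x^-=[-1.3910, 2.5740]  P^-=[0.6269 0.0866; 0.0866 0.9514]  H_jac=[-0.3007 -0.1625]  S=[0.3403]  K=[-0.5954; -0.5309]  nu=[-0.5262]  x^+=[-1.0777, 2.8534]  P^+=[0.5063 -0.0209; -0.0209 0.8555]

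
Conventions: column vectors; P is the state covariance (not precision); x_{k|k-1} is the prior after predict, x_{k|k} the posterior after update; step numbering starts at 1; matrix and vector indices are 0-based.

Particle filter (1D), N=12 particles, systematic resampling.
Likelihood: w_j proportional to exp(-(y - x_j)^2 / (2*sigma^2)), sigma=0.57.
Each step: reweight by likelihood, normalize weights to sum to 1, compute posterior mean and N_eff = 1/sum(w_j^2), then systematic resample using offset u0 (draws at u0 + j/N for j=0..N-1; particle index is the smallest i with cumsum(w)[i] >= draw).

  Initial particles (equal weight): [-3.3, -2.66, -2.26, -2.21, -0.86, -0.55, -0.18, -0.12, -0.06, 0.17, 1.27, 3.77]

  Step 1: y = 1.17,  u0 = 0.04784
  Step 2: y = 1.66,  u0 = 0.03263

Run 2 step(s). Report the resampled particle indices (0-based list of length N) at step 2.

step 1: w=[0.0000, 0.0000, 0.0000, 0.0000, 0.0012, 0.0073, 0.0418, 0.0534, 0.0674, 0.1483, 0.6806, 0.0000]  mean=0.8666  Neff=2.0227  idx=[6, 8, 9, 9, 10, 10, 10, 10, 10, 10, 10, 10]
step 2: w=[0.0009, 0.0016, 0.0051, 0.0051, 0.1234, 0.1234, 0.1234, 0.1234, 0.1234, 0.1234, 0.1234, 0.1234]  mean=1.2553  Neff=8.2039  idx=[4, 4, 5, 6, 6, 7, 8, 8, 9, 10, 10, 11]

resampled_idx = [4, 4, 5, 6, 6, 7, 8, 8, 9, 10, 10, 11]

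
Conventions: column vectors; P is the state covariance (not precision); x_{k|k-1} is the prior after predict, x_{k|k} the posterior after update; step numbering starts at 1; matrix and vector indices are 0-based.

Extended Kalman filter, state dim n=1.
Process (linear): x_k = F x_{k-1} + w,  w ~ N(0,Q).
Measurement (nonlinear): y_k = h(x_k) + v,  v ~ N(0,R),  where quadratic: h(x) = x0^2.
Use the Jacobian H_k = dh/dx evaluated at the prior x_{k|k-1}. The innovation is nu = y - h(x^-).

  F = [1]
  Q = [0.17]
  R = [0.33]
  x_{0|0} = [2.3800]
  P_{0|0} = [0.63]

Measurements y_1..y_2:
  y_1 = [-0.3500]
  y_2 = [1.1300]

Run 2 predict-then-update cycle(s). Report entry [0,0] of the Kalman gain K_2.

K[0,0] = 0.3264

step 1: x^-=[2.3800]  P^-=[0.8000]  H_jac=[4.7600]  S=[18.4561]  K=[0.2063]  nu=[-6.0144]  x^+=[1.1391]  P^+=[0.0143]
step 2: x^-=[1.1391]  P^-=[0.1843]  H_jac=[2.2781]  S=[1.2865]  K=[0.3264]  nu=[-0.1675]  x^+=[1.0844]  P^+=[0.0473]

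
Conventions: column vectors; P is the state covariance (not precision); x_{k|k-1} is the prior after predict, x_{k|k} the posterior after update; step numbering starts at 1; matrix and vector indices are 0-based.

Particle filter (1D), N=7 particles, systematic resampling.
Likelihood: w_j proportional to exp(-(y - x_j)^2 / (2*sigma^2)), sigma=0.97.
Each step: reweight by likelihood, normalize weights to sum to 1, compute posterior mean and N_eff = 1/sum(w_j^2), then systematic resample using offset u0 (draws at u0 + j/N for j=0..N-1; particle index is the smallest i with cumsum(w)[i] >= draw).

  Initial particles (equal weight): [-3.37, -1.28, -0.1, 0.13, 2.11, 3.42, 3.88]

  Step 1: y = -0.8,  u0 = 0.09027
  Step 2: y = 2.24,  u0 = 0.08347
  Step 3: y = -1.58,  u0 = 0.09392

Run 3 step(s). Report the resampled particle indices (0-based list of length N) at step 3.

resampled_idx = [0, 1, 2, 2, 4, 5, 6]

step 1: w=[0.0128, 0.3800, 0.3311, 0.2713, 0.0048, 0.0000, 0.0000]  mean=-0.5174  Neff=3.0507  idx=[1, 1, 1, 2, 2, 3, 3]
step 2: w=[0.0046, 0.0046, 0.0046, 0.1811, 0.1811, 0.3120, 0.3120]  mean=0.0273  Neff=3.8409  idx=[3, 4, 4, 5, 5, 6, 6]
step 3: w=[0.1752, 0.1752, 0.1752, 0.1186, 0.1186, 0.1186, 0.1186]  mean=0.0091  Neff=6.7412  idx=[0, 1, 2, 2, 4, 5, 6]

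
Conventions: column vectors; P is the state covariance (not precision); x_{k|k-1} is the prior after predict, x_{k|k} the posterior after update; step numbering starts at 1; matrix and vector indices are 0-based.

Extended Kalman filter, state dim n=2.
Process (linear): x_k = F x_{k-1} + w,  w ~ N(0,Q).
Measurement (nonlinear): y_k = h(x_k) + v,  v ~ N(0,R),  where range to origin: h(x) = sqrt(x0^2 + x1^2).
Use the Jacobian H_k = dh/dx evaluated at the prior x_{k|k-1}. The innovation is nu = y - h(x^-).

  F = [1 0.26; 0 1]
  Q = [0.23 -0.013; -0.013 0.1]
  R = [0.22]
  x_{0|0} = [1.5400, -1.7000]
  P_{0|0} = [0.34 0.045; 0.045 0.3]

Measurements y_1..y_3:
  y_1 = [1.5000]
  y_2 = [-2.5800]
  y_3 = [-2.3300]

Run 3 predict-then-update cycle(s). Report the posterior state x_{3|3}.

step 1: x^-=[1.0980, -1.7000]  P^-=[0.6137 0.1100; 0.1100 0.4000]  H_jac=[0.5426 -0.8400]  S=[0.5826]  K=[0.4129; -0.4743]  nu=[-0.5238]  x^+=[0.8818, -1.4516]  P^+=[0.5144 0.2241; 0.2241 0.2689]
step 2: x^-=[0.5043, -1.4516]  P^-=[0.8791 0.2810; 0.2810 0.3689]  H_jac=[0.3282 -0.9446]  S=[0.4697]  K=[0.0491; -0.5457]  nu=[-4.1167]  x^+=[0.3022, 0.7948]  P^+=[0.8779 0.2936; 0.2936 0.2291]
step 3: x^-=[0.5089, 0.7948]  P^-=[1.2761 0.3402; 0.3402 0.3291]  H_jac=[0.5392 0.8422]  S=[1.1334]  K=[0.8599; 0.4064]  nu=[-3.2738]  x^+=[-2.3061, -0.5356]  P^+=[0.4381 -0.0559; -0.0559 0.1419]

x_post = [-2.3061, -0.5356]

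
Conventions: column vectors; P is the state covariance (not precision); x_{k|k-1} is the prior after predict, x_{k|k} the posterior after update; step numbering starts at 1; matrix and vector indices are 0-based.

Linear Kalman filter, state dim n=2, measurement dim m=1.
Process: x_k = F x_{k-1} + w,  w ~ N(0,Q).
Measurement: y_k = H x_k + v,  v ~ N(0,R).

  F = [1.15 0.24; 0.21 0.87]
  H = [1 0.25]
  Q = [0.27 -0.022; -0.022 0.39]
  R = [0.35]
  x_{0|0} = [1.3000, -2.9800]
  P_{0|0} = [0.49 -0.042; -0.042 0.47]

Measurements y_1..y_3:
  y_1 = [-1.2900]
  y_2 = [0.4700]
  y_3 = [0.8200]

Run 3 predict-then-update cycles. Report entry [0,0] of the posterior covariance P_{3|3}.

step 1: x^-=[0.7798, -2.3196]  P^-=[0.9219 0.1503; 0.1503 0.7520]  S=[1.3941]  K=[0.6883; 0.2427]  nu=[-1.4899]  x^+=[-0.2456, -2.6812]  P^+=[0.2615 -0.0825; -0.0825 0.6699]
step 2: x^-=[-0.9260, -2.3842]  P^-=[0.6089 0.0943; 0.0943 0.8784]  S=[1.0609]  K=[0.5961; 0.2959]  nu=[1.9920]  x^+=[0.2615, -1.7948]  P^+=[0.2319 -0.0928; -0.0928 0.7855]
step 3: x^-=[-0.1300, -1.5066]  P^-=[0.5706 0.1005; 0.1005 0.9609]  S=[1.0309]  K=[0.5779; 0.3305]  nu=[1.3266]  x^+=[0.6367, -1.0682]  P^+=[0.2264 -0.0964; -0.0964 0.8483]

P_post[0,0] = 0.2264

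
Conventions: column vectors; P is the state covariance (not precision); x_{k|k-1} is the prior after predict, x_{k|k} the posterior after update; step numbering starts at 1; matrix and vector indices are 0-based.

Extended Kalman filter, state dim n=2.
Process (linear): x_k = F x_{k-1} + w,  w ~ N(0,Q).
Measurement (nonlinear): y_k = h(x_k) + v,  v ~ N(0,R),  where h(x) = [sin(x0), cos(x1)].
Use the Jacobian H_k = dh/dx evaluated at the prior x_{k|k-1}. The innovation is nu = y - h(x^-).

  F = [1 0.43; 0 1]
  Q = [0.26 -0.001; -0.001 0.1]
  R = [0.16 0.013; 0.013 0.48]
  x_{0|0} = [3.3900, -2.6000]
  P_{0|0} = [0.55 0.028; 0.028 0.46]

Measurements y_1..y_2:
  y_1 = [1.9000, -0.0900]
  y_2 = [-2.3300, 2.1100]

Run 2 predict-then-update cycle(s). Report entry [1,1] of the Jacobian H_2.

H_jac[1,1] = 0.5893

step 1: x^-=[2.2720, -2.6000]  P^-=[0.9191 0.2248; 0.2248 0.5600]  H_jac=[-0.6451 0.0000; 0.0000 0.5155]  S=[0.5425 -0.0618; -0.0618 0.6288]  K=[-1.0841 0.0778; -0.2175 0.4377]  nu=[1.1359, 0.7669]  x^+=[1.1002, -2.5114]  P^+=[0.2673 0.0451; 0.0451 0.4021]
step 2: x^-=[0.0204, -2.5114]  P^-=[0.6404 0.2170; 0.2170 0.5021]  H_jac=[0.9998 0.0000; 0.0000 0.5893]  S=[0.8002 0.1409; 0.1409 0.6544]  K=[0.7960 0.0241; 0.1991 0.4093]  nu=[-2.3503, 2.9179]  x^+=[-1.7801, -1.7849]  P^+=[0.1277 0.0372; 0.0372 0.3378]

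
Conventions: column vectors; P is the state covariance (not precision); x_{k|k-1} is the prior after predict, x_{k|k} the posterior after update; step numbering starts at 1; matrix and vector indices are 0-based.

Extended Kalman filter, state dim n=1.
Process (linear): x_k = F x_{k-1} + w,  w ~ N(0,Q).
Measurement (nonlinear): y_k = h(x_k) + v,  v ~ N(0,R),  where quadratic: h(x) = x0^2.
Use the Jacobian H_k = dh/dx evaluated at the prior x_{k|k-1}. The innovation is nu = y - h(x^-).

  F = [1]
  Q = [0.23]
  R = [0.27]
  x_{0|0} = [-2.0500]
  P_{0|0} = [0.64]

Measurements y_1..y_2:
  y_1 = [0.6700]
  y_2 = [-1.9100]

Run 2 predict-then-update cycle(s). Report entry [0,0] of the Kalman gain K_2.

step 1: x^-=[-2.0500]  P^-=[0.8700]  H_jac=[-4.1000]  S=[14.8947]  K=[-0.2395]  nu=[-3.5325]  x^+=[-1.2040]  P^+=[0.0158]
step 2: x^-=[-1.2040]  P^-=[0.2458]  H_jac=[-2.4081]  S=[1.6952]  K=[-0.3491]  nu=[-3.3597]  x^+=[-0.0311]  P^+=[0.0391]

K[0,0] = -0.3491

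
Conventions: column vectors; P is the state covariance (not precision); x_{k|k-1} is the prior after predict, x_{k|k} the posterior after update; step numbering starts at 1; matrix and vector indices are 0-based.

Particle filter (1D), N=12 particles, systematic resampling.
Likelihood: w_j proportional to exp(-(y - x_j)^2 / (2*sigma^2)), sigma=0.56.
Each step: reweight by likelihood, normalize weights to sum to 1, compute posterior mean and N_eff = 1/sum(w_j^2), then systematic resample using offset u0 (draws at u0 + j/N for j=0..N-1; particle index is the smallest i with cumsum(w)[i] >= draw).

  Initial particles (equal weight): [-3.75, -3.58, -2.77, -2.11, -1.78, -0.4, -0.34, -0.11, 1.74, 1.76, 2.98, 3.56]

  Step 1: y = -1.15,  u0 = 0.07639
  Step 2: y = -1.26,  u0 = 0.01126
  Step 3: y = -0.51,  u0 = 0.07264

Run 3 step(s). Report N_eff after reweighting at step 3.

N_eff = 5.1637

step 1: w=[0.0000, 0.0000, 0.0089, 0.1342, 0.3099, 0.2380, 0.2050, 0.1040, 0.0000, 0.0000, 0.0000, 0.0000]  mean=-1.0359  Neff=4.4727  idx=[3, 4, 4, 4, 4, 5, 5, 5, 6, 6, 7, 7]
step 2: w=[0.0687, 0.1413, 0.1413, 0.1413, 0.1413, 0.0669, 0.0669, 0.0669, 0.0564, 0.0564, 0.0264, 0.0264]  mean=-1.2753  Neff=9.4584  idx=[0, 1, 1, 2, 2, 3, 4, 4, 5, 6, 8, 9]
step 3: w=[0.0038, 0.0173, 0.0173, 0.0173, 0.0173, 0.0173, 0.0173, 0.0173, 0.2217, 0.2217, 0.2159, 0.2159]  mean=-0.5475  Neff=5.1637  idx=[4, 8, 8, 8, 9, 9, 10, 10, 10, 11, 11, 11]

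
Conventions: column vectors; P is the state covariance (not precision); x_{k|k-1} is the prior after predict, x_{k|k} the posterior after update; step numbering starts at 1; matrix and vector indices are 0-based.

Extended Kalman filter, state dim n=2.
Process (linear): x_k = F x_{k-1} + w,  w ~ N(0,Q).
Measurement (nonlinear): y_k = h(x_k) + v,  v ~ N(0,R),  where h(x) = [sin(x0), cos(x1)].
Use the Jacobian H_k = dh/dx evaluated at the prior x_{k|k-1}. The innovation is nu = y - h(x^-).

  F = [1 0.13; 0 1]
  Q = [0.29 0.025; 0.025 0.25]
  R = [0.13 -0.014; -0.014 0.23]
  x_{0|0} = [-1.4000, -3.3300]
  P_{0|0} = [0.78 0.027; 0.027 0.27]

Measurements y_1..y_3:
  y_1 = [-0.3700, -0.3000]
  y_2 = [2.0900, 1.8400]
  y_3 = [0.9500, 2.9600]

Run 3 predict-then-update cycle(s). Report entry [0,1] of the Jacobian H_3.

H_jac[0,1] = 0.0000

step 1: x^-=[-1.8329, -3.3300]  P^-=[1.0816 0.0871; 0.0871 0.5200]  H_jac=[-0.2591 0.0000; 0.0000 -0.1873]  S=[0.2026 -0.0098; -0.0098 0.2482]  K=[-1.3890 -0.1204; -0.1306 -0.3975]  nu=[0.5958, 0.6823]  x^+=[-2.7427, -3.6790]  P^+=[0.6904 0.0440; 0.0440 0.4783]
step 2: x^-=[-3.2209, -3.6790]  P^-=[0.9999 0.1312; 0.1312 0.7283]  H_jac=[-0.9969 0.0000; 0.0000 -0.5119]  S=[1.1236 0.0530; 0.0530 0.4209]  K=[-0.8848 -0.0483; -0.0751 -0.8765]  nu=[2.0107, 2.6990]  x^+=[-5.1303, -6.1956]  P^+=[0.1147 -0.0025; -0.0025 0.3917]
step 3: x^-=[-5.9358, -6.1956]  P^-=[0.4107 0.0734; 0.0734 0.6417]  H_jac=[0.9403 0.0000; 0.0000 -0.0875]  S=[0.4931 -0.0200; -0.0200 0.2349]  K=[0.7847 0.0396; 0.1307 -0.2278]  nu=[0.6095, 1.9638]  x^+=[-5.3797, -6.5633]  P^+=[0.1079 0.0215; 0.0215 0.6199]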